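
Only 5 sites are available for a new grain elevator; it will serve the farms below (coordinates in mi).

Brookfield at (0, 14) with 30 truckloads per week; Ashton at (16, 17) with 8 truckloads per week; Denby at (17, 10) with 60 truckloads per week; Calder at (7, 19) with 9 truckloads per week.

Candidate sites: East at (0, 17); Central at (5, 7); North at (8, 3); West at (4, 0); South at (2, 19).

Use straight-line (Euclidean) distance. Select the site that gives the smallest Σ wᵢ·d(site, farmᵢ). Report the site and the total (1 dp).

Central, total 1228.6 mi

Total weighted distance at each candidate:
  East (0, 17): total = 1386.6
  Central (5, 7): total = 1228.6
  North (8, 3): total = 1365.4
  West (4, 0): total = 1760.5
  South (2, 19): total = 1369.3
Minimum is at Central with total 1228.6 mi.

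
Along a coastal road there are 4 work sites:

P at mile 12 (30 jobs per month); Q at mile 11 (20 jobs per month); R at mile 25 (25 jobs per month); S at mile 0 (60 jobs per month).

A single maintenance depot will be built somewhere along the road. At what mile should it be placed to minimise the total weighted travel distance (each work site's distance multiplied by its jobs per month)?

For a sum of weighted absolute distances on a line, the optimum is the weighted median (not the mean). Total weight W = 135; half-weight = 67.5.
Sort by position and accumulate weight:
  mile 0 (S, w=60) → cum 60
  mile 11 (Q, w=20) → cum 80  ≥ 67.5 → median here
  mile 12 (P, w=30) → cum 110
  mile 25 (R, w=25) → cum 135
Optimal location: mile 11.

x = 11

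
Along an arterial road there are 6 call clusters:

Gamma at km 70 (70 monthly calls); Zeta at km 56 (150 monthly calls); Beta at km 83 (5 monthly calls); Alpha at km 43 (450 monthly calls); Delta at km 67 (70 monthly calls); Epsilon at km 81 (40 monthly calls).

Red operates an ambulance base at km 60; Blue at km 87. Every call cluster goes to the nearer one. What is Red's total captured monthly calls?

The indifferent point is the midpoint (60+87)/2 = 73.5; call clusters left of it (closer to Red at 60) go to Red, those right go to Blue.
  Alpha at 43 (w=450) → Red
  Zeta at 56 (w=150) → Red
  Delta at 67 (w=70) → Red
  Gamma at 70 (w=70) → Red
  Epsilon at 81 (w=40) → Blue
  Beta at 83 (w=5) → Blue
Red captures 740; Blue captures 45.

740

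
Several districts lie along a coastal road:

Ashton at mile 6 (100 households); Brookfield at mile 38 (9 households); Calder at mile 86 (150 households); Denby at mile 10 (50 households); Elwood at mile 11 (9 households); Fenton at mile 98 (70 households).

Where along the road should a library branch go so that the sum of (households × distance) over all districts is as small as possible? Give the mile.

For a sum of weighted absolute distances on a line, the optimum is the weighted median (not the mean). Total weight W = 388; half-weight = 194.
Sort by position and accumulate weight:
  mile 6 (Ashton, w=100) → cum 100
  mile 10 (Denby, w=50) → cum 150
  mile 11 (Elwood, w=9) → cum 159
  mile 38 (Brookfield, w=9) → cum 168
  mile 86 (Calder, w=150) → cum 318  ≥ 194 → median here
  mile 98 (Fenton, w=70) → cum 388
Optimal location: mile 86.

x = 86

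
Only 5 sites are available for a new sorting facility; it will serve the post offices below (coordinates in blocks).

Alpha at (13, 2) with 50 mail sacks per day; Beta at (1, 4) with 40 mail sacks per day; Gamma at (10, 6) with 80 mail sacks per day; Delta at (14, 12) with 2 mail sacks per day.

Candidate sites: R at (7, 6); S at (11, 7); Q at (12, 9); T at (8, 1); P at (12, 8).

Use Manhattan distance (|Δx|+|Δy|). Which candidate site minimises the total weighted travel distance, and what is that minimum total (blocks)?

Total weighted distance at each candidate:
  R (7, 6): total = 1086
  S (11, 7): total = 1046
  Q (12, 9): total = 1450
  T (8, 1): total = 1294
  P (12, 8): total = 1282
Minimum is at S with total 1046 blocks.

S, total 1046 blocks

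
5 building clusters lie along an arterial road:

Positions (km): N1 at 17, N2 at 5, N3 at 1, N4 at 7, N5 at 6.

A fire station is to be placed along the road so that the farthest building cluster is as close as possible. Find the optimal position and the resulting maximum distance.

The 1-center on a line is the midpoint of the two extreme points: leftmost at 1, rightmost at 17.
Optimal location = (1 + 17)/2 = 9; maximum distance = (17 − 1)/2 = 8.

location 9, max distance 8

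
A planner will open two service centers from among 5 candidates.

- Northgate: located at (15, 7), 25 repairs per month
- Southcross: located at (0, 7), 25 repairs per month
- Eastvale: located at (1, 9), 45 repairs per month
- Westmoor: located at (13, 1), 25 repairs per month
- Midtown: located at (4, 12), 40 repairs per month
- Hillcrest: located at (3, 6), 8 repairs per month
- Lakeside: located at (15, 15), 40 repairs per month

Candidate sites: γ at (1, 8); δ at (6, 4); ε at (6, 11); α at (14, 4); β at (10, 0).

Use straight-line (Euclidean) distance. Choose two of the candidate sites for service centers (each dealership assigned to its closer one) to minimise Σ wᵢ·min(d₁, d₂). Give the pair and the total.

Evaluate every pair (each demand assigned to the nearer of the two):
  {γ, α}: total = 902.9
  {ε, α}: total = 1110.8
  {γ, ε}: total = 1137.8
  {γ, β}: total = 1223.2
  {ε, β}: total = 1246.8
  {γ, δ}: total = 1299.1
  {δ, ε}: total = 1349.8
  {δ, α}: total = 1444.5
  {δ, β}: total = 1707.2
  {α, β}: total = 2063.9
Best pair: {γ, α} with total 902.9.

{γ, α}, total 902.9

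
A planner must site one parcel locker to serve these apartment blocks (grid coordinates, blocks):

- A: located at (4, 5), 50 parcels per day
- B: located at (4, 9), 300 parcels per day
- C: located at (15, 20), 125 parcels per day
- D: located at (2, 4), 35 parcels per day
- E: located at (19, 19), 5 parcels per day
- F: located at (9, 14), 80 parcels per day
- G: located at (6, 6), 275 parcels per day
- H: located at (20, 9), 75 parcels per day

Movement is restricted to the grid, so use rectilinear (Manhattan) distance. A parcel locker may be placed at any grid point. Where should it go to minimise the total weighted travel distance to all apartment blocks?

(6, 9)

Manhattan distance separates: Σwᵢ(|x−xᵢ|+|y−yᵢ|) = Σwᵢ|x−xᵢ| + Σwᵢ|y−yᵢ|, so x and y are optimised independently as 1-D weighted medians.
Total weight W = 945; half = 472.5.
x-coordinate, sorted with cumulative weight:
  x=2 (D, w=35) cum 35
  x=4 (A, w=50) cum 85
  x=4 (B, w=300) cum 385
  x=6 (G, w=275) cum 660  ← median
  x=9 (F, w=80) cum 740
  x=15 (C, w=125) cum 865
  x=19 (E, w=5) cum 870
  x=20 (H, w=75) cum 945
⇒ x* = 6
y-coordinate, sorted with cumulative weight:
  y=4 (D, w=35) cum 35
  y=5 (A, w=50) cum 85
  y=6 (G, w=275) cum 360
  y=9 (B, w=300) cum 660  ← median
  y=9 (H, w=75) cum 735
  y=14 (F, w=80) cum 815
  y=19 (E, w=5) cum 820
  y=20 (C, w=125) cum 945
⇒ y* = 9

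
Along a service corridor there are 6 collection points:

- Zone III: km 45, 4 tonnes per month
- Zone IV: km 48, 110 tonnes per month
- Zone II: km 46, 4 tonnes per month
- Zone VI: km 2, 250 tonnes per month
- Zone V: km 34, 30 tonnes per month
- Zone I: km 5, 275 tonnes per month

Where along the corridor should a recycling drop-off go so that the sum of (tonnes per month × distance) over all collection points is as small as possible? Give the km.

For a sum of weighted absolute distances on a line, the optimum is the weighted median (not the mean). Total weight W = 673; half-weight = 336.5.
Sort by position and accumulate weight:
  km 2 (Zone VI, w=250) → cum 250
  km 5 (Zone I, w=275) → cum 525  ≥ 336.5 → median here
  km 34 (Zone V, w=30) → cum 555
  km 45 (Zone III, w=4) → cum 559
  km 46 (Zone II, w=4) → cum 563
  km 48 (Zone IV, w=110) → cum 673
Optimal location: km 5.

x = 5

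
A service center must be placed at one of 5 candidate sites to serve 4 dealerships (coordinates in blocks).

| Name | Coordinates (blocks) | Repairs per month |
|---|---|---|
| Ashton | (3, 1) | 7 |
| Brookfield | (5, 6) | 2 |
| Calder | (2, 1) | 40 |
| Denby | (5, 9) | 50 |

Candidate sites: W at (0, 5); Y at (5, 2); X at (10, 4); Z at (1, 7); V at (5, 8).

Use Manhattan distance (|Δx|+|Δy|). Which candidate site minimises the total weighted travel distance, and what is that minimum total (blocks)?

V, total 517 blocks

Total weighted distance at each candidate:
  W (0, 5): total = 751
  Y (5, 2): total = 539
  X (10, 4): total = 1024
  Z (1, 7): total = 646
  V (5, 8): total = 517
Minimum is at V with total 517 blocks.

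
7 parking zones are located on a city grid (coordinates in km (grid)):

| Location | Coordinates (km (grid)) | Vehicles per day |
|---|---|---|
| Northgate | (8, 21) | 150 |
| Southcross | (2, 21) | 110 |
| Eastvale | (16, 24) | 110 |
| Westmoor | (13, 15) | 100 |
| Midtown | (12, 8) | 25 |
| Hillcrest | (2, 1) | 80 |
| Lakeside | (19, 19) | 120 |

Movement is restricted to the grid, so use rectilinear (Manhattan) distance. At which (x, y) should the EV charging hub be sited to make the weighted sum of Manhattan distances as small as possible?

(12, 21)

Manhattan distance separates: Σwᵢ(|x−xᵢ|+|y−yᵢ|) = Σwᵢ|x−xᵢ| + Σwᵢ|y−yᵢ|, so x and y are optimised independently as 1-D weighted medians.
Total weight W = 695; half = 347.5.
x-coordinate, sorted with cumulative weight:
  x=2 (Southcross, w=110) cum 110
  x=2 (Hillcrest, w=80) cum 190
  x=8 (Northgate, w=150) cum 340
  x=12 (Midtown, w=25) cum 365  ← median
  x=13 (Westmoor, w=100) cum 465
  x=16 (Eastvale, w=110) cum 575
  x=19 (Lakeside, w=120) cum 695
⇒ x* = 12
y-coordinate, sorted with cumulative weight:
  y=1 (Hillcrest, w=80) cum 80
  y=8 (Midtown, w=25) cum 105
  y=15 (Westmoor, w=100) cum 205
  y=19 (Lakeside, w=120) cum 325
  y=21 (Northgate, w=150) cum 475  ← median
  y=21 (Southcross, w=110) cum 585
  y=24 (Eastvale, w=110) cum 695
⇒ y* = 21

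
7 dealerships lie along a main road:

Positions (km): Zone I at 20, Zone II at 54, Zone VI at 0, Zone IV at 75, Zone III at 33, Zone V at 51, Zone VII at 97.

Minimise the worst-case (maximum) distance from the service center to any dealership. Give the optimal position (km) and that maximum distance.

The 1-center on a line is the midpoint of the two extreme points: leftmost at 0, rightmost at 97.
Optimal location = (0 + 97)/2 = 48.5; maximum distance = (97 − 0)/2 = 48.5.

location 48.5, max distance 48.5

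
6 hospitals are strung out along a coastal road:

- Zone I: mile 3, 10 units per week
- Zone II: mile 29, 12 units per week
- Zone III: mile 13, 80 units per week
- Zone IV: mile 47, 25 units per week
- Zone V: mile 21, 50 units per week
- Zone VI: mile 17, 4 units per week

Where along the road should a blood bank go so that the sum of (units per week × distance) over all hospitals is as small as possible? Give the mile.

x = 17

For a sum of weighted absolute distances on a line, the optimum is the weighted median (not the mean). Total weight W = 181; half-weight = 90.5.
Sort by position and accumulate weight:
  mile 3 (Zone I, w=10) → cum 10
  mile 13 (Zone III, w=80) → cum 90
  mile 17 (Zone VI, w=4) → cum 94  ≥ 90.5 → median here
  mile 21 (Zone V, w=50) → cum 144
  mile 29 (Zone II, w=12) → cum 156
  mile 47 (Zone IV, w=25) → cum 181
Optimal location: mile 17.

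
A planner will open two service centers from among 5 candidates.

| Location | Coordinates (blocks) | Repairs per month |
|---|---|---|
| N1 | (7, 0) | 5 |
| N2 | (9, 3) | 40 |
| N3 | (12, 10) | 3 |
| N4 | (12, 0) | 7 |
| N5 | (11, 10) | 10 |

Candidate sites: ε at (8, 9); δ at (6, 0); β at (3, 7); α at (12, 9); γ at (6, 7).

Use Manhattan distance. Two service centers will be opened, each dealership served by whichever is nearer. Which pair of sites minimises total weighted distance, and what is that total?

Evaluate every pair (each demand assigned to the nearer of the two):
  {δ, α}: total = 310
  {ε, δ}: total = 342
  {δ, γ}: total = 394
  {α, γ}: total = 406
  {ε, α}: total = 416
  {δ, β}: total = 433
  {ε, γ}: total = 466
  {ε, β}: total = 476
  {β, α}: total = 501
  {β, γ}: total = 518
Best pair: {δ, α} with total 310.

{δ, α}, total 310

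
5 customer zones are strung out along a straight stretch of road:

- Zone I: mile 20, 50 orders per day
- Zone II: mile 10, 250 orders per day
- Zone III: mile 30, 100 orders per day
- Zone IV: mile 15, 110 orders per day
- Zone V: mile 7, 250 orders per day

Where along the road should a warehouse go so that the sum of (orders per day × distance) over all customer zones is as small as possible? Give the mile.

For a sum of weighted absolute distances on a line, the optimum is the weighted median (not the mean). Total weight W = 760; half-weight = 380.
Sort by position and accumulate weight:
  mile 7 (Zone V, w=250) → cum 250
  mile 10 (Zone II, w=250) → cum 500  ≥ 380 → median here
  mile 15 (Zone IV, w=110) → cum 610
  mile 20 (Zone I, w=50) → cum 660
  mile 30 (Zone III, w=100) → cum 760
Optimal location: mile 10.

x = 10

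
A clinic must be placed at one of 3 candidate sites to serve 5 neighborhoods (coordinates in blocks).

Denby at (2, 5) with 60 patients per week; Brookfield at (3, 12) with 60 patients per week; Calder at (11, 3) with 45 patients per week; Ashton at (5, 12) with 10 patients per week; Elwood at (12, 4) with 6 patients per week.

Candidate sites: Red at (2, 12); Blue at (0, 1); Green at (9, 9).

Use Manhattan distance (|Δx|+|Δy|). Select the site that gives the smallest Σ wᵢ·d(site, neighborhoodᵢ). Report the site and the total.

Red, total 1428 blocks

Total weighted distance at each candidate:
  Red (2, 12): total = 1428
  Blue (0, 1): total = 2035
  Green (9, 9): total = 1678
Minimum is at Red with total 1428 blocks.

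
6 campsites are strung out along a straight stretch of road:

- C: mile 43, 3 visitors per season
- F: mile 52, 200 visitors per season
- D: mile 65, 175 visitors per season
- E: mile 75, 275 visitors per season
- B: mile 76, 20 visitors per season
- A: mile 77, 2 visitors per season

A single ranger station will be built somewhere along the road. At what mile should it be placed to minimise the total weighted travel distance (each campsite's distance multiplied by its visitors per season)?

For a sum of weighted absolute distances on a line, the optimum is the weighted median (not the mean). Total weight W = 675; half-weight = 337.5.
Sort by position and accumulate weight:
  mile 43 (C, w=3) → cum 3
  mile 52 (F, w=200) → cum 203
  mile 65 (D, w=175) → cum 378  ≥ 337.5 → median here
  mile 75 (E, w=275) → cum 653
  mile 76 (B, w=20) → cum 673
  mile 77 (A, w=2) → cum 675
Optimal location: mile 65.

x = 65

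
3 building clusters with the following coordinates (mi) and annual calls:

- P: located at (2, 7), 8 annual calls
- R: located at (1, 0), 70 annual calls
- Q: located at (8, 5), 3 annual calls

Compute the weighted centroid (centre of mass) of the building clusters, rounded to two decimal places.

The minimiser of Σwᵢ‖p−pᵢ‖² is the weighted centroid p* = (Σwᵢpᵢ)/(Σwᵢ).
Σwᵢ = 81.
Σwᵢxᵢ = 8·2 + 70·1 + 3·8 = 110.
Σwᵢyᵢ = 8·7 + 70·0 + 3·5 = 71.
x* = 110/81 = 1.36, y* = 71/81 = 0.88.

(1.36, 0.88)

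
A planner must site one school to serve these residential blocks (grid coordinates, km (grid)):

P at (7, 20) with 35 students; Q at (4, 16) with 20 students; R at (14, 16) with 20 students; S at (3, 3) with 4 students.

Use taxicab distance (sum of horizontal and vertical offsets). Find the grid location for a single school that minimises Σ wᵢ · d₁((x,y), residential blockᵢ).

Manhattan distance separates: Σwᵢ(|x−xᵢ|+|y−yᵢ|) = Σwᵢ|x−xᵢ| + Σwᵢ|y−yᵢ|, so x and y are optimised independently as 1-D weighted medians.
Total weight W = 79; half = 39.5.
x-coordinate, sorted with cumulative weight:
  x=3 (S, w=4) cum 4
  x=4 (Q, w=20) cum 24
  x=7 (P, w=35) cum 59  ← median
  x=14 (R, w=20) cum 79
⇒ x* = 7
y-coordinate, sorted with cumulative weight:
  y=3 (S, w=4) cum 4
  y=16 (Q, w=20) cum 24
  y=16 (R, w=20) cum 44  ← median
  y=20 (P, w=35) cum 79
⇒ y* = 16

(7, 16)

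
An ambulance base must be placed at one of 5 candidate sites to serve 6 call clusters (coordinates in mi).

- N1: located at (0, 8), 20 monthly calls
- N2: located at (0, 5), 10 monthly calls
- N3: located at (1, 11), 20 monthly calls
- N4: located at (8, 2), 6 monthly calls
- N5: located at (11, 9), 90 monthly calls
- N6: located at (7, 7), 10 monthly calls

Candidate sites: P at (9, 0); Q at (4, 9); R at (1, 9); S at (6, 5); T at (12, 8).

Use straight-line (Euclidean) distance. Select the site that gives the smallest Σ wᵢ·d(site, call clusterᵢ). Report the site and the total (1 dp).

Total weighted distance at each candidate:
  P (9, 0): total = 1531.8
  Q (4, 9): total = 925.6
  R (1, 9): total = 1132.2
  S (6, 5): total = 970.6
  T (12, 8): total = 813.3
Minimum is at T with total 813.3 mi.

T, total 813.3 mi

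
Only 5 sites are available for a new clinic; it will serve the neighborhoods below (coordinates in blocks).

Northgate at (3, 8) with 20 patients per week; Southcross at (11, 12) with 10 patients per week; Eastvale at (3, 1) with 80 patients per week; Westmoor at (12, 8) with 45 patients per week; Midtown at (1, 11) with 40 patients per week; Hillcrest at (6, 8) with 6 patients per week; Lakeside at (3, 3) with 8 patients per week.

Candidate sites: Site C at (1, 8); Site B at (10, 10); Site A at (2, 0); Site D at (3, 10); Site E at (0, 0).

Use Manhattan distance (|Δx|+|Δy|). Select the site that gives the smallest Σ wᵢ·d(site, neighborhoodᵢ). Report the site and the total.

Total weighted distance at each candidate:
  Site C (1, 8): total = 1601
  Site B (10, 10): total = 2218
  Site A (2, 0): total = 1944
  Site D (3, 10): total = 1561
  Site E (0, 0): total = 2282
Minimum is at Site D with total 1561 blocks.

Site D, total 1561 blocks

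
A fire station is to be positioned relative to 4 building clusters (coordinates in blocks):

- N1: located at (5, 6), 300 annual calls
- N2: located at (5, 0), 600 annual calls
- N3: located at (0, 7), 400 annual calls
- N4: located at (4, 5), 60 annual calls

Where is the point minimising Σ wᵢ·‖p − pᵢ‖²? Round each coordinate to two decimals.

The minimiser of Σwᵢ‖p−pᵢ‖² is the weighted centroid p* = (Σwᵢpᵢ)/(Σwᵢ).
Σwᵢ = 1360.
Σwᵢxᵢ = 300·5 + 600·5 + 400·0 + 60·4 = 4740.
Σwᵢyᵢ = 300·6 + 600·0 + 400·7 + 60·5 = 4900.
x* = 4740/1360 = 3.49, y* = 4900/1360 = 3.60.

(3.49, 3.60)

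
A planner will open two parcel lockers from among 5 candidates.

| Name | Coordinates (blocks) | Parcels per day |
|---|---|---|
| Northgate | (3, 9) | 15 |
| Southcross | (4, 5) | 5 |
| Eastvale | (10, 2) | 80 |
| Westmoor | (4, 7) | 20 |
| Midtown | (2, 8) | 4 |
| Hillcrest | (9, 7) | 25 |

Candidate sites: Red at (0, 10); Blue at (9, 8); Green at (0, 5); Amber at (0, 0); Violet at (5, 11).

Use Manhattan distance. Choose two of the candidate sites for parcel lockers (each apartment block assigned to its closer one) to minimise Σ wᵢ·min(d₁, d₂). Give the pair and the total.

Evaluate every pair (each demand assigned to the nearer of the two):
  {Blue, Violet}: total = 804
  {Red, Blue}: total = 821
  {Blue, Green}: total = 850
  {Blue, Amber}: total = 878
  {Amber, Violet}: total = 1379
  {Green, Violet}: total = 1440
  {Green, Amber}: total = 1500
  {Red, Amber}: total = 1521
  {Red, Green}: total = 1531
  {Red, Violet}: total = 1531
Best pair: {Blue, Violet} with total 804.

{Blue, Violet}, total 804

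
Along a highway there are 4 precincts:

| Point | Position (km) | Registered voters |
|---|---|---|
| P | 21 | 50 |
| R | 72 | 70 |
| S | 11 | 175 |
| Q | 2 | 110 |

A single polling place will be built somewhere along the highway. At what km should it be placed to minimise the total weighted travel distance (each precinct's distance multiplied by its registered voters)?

x = 11

For a sum of weighted absolute distances on a line, the optimum is the weighted median (not the mean). Total weight W = 405; half-weight = 202.5.
Sort by position and accumulate weight:
  km 2 (Q, w=110) → cum 110
  km 11 (S, w=175) → cum 285  ≥ 202.5 → median here
  km 21 (P, w=50) → cum 335
  km 72 (R, w=70) → cum 405
Optimal location: km 11.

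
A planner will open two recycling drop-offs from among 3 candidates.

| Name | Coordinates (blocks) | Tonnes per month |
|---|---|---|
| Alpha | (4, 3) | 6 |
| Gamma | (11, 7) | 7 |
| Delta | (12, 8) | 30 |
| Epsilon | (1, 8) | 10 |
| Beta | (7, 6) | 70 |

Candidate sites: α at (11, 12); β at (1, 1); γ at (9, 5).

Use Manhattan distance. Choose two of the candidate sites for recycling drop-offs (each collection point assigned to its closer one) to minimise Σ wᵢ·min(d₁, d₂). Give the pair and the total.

Evaluate every pair (each demand assigned to the nearer of the two):
  {β, γ}: total = 518
  {α, γ}: total = 540
  {α, β}: total = 985
Best pair: {β, γ} with total 518.

{β, γ}, total 518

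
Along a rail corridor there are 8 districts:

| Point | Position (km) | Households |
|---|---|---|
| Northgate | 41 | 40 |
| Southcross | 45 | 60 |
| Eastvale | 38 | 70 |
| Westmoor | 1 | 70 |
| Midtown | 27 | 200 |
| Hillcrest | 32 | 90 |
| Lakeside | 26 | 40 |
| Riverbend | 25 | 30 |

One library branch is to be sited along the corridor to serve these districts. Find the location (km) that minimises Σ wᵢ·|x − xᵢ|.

x = 27

For a sum of weighted absolute distances on a line, the optimum is the weighted median (not the mean). Total weight W = 600; half-weight = 300.
Sort by position and accumulate weight:
  km 1 (Westmoor, w=70) → cum 70
  km 25 (Riverbend, w=30) → cum 100
  km 26 (Lakeside, w=40) → cum 140
  km 27 (Midtown, w=200) → cum 340  ≥ 300 → median here
  km 32 (Hillcrest, w=90) → cum 430
  km 38 (Eastvale, w=70) → cum 500
  km 41 (Northgate, w=40) → cum 540
  km 45 (Southcross, w=60) → cum 600
Optimal location: km 27.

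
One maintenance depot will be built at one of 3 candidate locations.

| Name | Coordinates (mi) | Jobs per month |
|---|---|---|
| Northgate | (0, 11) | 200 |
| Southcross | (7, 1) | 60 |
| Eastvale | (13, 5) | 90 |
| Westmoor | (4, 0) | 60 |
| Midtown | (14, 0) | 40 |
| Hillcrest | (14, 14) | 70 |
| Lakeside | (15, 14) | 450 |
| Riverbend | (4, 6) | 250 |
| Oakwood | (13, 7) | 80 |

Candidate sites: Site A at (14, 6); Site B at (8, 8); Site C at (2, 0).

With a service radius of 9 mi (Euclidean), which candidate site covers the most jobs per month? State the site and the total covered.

Site B, covering 810

Coverage radius r = 9 mi; a point is covered iff (Δx)²+(Δy)² ≤ 9² = 81.
  Site A (14, 6): covers {Southcross, Eastvale, Midtown, Hillcrest, Lakeside, Oakwood} → 790
  Site B (8, 8): covers {Northgate, Southcross, Eastvale, Westmoor, Hillcrest, Riverbend, Oakwood} → 810
  Site C (2, 0): covers {Southcross, Westmoor, Riverbend} → 370
Maximum coverage at Site B: 810 jobs per month.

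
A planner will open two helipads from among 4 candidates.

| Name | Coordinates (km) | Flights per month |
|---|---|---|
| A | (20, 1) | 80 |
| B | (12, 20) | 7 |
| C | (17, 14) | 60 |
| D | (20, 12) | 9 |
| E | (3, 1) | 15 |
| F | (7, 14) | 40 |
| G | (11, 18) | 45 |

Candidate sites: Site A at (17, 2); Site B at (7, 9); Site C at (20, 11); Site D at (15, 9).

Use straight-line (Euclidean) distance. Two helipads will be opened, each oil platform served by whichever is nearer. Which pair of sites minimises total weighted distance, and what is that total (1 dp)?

{Site A, Site D}, total 1739.5

Evaluate every pair (each demand assigned to the nearer of the two):
  {Site A, Site D}: total = 1739.5
  {Site A, Site C}: total = 1858.1
  {Site A, Site B}: total = 1879.7
  {Site B, Site C}: total = 1925.2
  {Site B, Site D}: total = 1987.5
  {Site C, Site D}: total = 2135.0
Best pair: {Site A, Site D} with total 1739.5.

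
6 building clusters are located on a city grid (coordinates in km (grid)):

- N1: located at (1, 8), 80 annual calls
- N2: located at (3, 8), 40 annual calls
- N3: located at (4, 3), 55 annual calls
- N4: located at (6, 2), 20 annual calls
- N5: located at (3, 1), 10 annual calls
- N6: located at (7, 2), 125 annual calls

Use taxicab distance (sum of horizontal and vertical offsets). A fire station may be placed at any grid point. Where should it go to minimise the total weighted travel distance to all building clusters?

(4, 3)

Manhattan distance separates: Σwᵢ(|x−xᵢ|+|y−yᵢ|) = Σwᵢ|x−xᵢ| + Σwᵢ|y−yᵢ|, so x and y are optimised independently as 1-D weighted medians.
Total weight W = 330; half = 165.
x-coordinate, sorted with cumulative weight:
  x=1 (N1, w=80) cum 80
  x=3 (N2, w=40) cum 120
  x=3 (N5, w=10) cum 130
  x=4 (N3, w=55) cum 185  ← median
  x=6 (N4, w=20) cum 205
  x=7 (N6, w=125) cum 330
⇒ x* = 4
y-coordinate, sorted with cumulative weight:
  y=1 (N5, w=10) cum 10
  y=2 (N4, w=20) cum 30
  y=2 (N6, w=125) cum 155
  y=3 (N3, w=55) cum 210  ← median
  y=8 (N1, w=80) cum 290
  y=8 (N2, w=40) cum 330
⇒ y* = 3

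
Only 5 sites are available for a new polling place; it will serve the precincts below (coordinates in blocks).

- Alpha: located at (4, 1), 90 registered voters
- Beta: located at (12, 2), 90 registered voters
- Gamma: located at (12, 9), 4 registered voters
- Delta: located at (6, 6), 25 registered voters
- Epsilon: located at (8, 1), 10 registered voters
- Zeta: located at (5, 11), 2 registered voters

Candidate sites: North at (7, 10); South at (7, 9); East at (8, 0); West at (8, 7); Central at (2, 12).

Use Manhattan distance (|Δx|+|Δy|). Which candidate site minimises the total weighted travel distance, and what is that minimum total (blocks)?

East, total 1280 blocks

Total weighted distance at each candidate:
  North (7, 10): total = 2505
  South (7, 9): total = 2288
  East (8, 0): total = 1280
  West (8, 7): total = 1883
  Central (2, 12): total = 3450
Minimum is at East with total 1280 blocks.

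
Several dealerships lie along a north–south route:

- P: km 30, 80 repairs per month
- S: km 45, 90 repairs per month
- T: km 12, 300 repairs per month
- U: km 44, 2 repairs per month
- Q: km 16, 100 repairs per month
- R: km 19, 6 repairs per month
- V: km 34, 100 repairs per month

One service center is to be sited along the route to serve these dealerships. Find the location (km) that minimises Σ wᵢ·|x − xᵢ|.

x = 16

For a sum of weighted absolute distances on a line, the optimum is the weighted median (not the mean). Total weight W = 678; half-weight = 339.
Sort by position and accumulate weight:
  km 12 (T, w=300) → cum 300
  km 16 (Q, w=100) → cum 400  ≥ 339 → median here
  km 19 (R, w=6) → cum 406
  km 30 (P, w=80) → cum 486
  km 34 (V, w=100) → cum 586
  km 44 (U, w=2) → cum 588
  km 45 (S, w=90) → cum 678
Optimal location: km 16.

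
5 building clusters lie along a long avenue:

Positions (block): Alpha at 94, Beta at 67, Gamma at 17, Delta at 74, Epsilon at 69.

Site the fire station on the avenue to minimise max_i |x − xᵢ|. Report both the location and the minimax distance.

location 55.5, max distance 38.5

The 1-center on a line is the midpoint of the two extreme points: leftmost at 17, rightmost at 94.
Optimal location = (17 + 94)/2 = 55.5; maximum distance = (94 − 17)/2 = 38.5.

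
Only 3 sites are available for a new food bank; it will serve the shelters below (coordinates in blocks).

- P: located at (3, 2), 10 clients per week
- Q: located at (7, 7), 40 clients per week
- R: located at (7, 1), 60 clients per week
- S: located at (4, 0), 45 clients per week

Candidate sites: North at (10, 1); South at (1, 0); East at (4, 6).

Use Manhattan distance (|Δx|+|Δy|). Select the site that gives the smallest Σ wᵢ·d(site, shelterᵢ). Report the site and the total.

North, total 935 blocks

Total weighted distance at each candidate:
  North (10, 1): total = 935
  South (1, 0): total = 1115
  East (4, 6): total = 960
Minimum is at North with total 935 blocks.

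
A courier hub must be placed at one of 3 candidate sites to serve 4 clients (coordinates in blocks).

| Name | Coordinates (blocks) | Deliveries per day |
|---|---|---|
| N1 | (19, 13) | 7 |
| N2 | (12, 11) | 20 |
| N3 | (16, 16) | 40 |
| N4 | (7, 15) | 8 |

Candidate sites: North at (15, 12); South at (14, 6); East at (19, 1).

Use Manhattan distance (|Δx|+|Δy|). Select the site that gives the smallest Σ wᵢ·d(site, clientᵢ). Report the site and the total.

North, total 403 blocks

Total weighted distance at each candidate:
  North (15, 12): total = 403
  South (14, 6): total = 832
  East (19, 1): total = 1352
Minimum is at North with total 403 blocks.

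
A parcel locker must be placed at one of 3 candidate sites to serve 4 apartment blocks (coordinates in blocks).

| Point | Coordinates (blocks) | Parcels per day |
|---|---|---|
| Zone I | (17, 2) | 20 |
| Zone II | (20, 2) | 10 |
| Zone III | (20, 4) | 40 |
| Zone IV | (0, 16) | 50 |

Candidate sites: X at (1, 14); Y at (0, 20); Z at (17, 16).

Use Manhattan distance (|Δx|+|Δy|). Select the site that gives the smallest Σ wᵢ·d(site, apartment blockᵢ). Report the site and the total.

Total weighted distance at each candidate:
  X (1, 14): total = 2180
  Y (0, 20): total = 2720
  Z (17, 16): total = 1900
Minimum is at Z with total 1900 blocks.

Z, total 1900 blocks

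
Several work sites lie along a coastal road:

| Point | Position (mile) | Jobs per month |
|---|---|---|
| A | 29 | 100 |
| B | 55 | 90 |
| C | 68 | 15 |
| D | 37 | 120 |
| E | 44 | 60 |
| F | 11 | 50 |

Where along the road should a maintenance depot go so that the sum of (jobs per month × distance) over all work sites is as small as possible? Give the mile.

x = 37

For a sum of weighted absolute distances on a line, the optimum is the weighted median (not the mean). Total weight W = 435; half-weight = 217.5.
Sort by position and accumulate weight:
  mile 11 (F, w=50) → cum 50
  mile 29 (A, w=100) → cum 150
  mile 37 (D, w=120) → cum 270  ≥ 217.5 → median here
  mile 44 (E, w=60) → cum 330
  mile 55 (B, w=90) → cum 420
  mile 68 (C, w=15) → cum 435
Optimal location: mile 37.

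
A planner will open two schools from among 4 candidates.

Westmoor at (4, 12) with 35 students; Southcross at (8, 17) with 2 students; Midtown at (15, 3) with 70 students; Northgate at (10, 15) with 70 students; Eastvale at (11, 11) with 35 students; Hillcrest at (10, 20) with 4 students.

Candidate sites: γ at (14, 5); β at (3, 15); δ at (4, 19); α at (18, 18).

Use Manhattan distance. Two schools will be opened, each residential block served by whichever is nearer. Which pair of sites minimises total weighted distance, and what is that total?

Evaluate every pair (each demand assigned to the nearer of the two):
  {γ, β}: total = 1217
  {γ, δ}: total = 1510
  {γ, α}: total = 1952
  {β, α}: total = 2364
  {δ, α}: total = 2735
  {β, δ}: total = 2770
Best pair: {γ, β} with total 1217.

{γ, β}, total 1217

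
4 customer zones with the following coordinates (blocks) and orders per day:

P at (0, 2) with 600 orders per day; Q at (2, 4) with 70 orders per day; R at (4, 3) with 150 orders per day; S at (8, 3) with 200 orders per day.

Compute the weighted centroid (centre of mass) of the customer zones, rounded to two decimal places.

(2.29, 2.48)

The minimiser of Σwᵢ‖p−pᵢ‖² is the weighted centroid p* = (Σwᵢpᵢ)/(Σwᵢ).
Σwᵢ = 1020.
Σwᵢxᵢ = 600·0 + 70·2 + 150·4 + 200·8 = 2340.
Σwᵢyᵢ = 600·2 + 70·4 + 150·3 + 200·3 = 2530.
x* = 2340/1020 = 2.29, y* = 2530/1020 = 2.48.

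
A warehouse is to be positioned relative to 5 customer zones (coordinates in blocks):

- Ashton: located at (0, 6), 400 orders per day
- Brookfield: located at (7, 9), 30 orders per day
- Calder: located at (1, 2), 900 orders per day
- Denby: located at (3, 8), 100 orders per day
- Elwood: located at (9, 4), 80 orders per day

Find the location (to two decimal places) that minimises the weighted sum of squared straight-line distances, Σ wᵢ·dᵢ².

The minimiser of Σwᵢ‖p−pᵢ‖² is the weighted centroid p* = (Σwᵢpᵢ)/(Σwᵢ).
Σwᵢ = 1510.
Σwᵢxᵢ = 400·0 + 30·7 + 900·1 + 100·3 + 80·9 = 2130.
Σwᵢyᵢ = 400·6 + 30·9 + 900·2 + 100·8 + 80·4 = 5590.
x* = 2130/1510 = 1.41, y* = 5590/1510 = 3.70.

(1.41, 3.70)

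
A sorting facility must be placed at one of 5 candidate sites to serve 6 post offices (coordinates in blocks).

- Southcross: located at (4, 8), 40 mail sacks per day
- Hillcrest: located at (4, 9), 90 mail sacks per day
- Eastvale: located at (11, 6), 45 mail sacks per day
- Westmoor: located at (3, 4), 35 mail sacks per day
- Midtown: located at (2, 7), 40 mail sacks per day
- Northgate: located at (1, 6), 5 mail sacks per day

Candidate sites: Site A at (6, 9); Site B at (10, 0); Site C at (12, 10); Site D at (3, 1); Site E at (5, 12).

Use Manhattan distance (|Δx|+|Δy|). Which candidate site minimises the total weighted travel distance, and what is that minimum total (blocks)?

Total weighted distance at each candidate:
  Site A (6, 9): total = 1220
  Site B (10, 0): total = 3285
  Site C (12, 10): total = 2555
  Site D (3, 1): total = 2135
  Site E (5, 12): total = 1820
Minimum is at Site A with total 1220 blocks.

Site A, total 1220 blocks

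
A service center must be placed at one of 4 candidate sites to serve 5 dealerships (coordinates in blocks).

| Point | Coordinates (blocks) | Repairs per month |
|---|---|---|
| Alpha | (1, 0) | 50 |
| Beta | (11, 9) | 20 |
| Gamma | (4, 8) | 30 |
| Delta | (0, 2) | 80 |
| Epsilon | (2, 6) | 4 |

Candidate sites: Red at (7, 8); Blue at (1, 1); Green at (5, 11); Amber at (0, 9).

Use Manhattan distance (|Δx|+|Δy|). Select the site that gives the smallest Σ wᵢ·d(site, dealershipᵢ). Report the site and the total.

Total weighted distance at each candidate:
  Red (7, 8): total = 1958
  Blue (1, 1): total = 894
  Green (5, 11): total = 2182
  Amber (0, 9): total = 1450
Minimum is at Blue with total 894 blocks.

Blue, total 894 blocks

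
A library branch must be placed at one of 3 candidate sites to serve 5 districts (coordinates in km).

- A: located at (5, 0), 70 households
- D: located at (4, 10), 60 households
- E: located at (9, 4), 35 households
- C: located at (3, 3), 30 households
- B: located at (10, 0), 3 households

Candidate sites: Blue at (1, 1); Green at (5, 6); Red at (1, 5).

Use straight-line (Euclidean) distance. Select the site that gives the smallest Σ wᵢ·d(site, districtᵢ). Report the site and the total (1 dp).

Total weighted distance at each candidate:
  Blue (1, 1): total = 1268.9
  Green (5, 6): total = 955.5
  Red (1, 5): total = 1196.0
Minimum is at Green with total 955.5 km.

Green, total 955.5 km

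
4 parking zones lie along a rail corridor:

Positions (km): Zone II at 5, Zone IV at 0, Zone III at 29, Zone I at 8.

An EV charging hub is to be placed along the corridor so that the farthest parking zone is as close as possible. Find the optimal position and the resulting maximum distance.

The 1-center on a line is the midpoint of the two extreme points: leftmost at 0, rightmost at 29.
Optimal location = (0 + 29)/2 = 14.5; maximum distance = (29 − 0)/2 = 14.5.

location 14.5, max distance 14.5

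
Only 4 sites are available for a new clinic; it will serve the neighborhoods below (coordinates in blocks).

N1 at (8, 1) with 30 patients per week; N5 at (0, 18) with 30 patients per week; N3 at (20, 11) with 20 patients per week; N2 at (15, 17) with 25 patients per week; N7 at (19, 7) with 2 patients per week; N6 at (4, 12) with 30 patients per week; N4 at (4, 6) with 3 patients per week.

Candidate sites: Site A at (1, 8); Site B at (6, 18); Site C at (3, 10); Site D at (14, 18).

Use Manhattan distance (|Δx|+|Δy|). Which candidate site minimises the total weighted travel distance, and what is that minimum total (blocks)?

Site C, total 1728 blocks

Total weighted distance at each candidate:
  Site A (1, 8): total = 2028
  Site B (6, 18): total = 1750
  Site C (3, 10): total = 1728
  Site D (14, 18): total = 1998
Minimum is at Site C with total 1728 blocks.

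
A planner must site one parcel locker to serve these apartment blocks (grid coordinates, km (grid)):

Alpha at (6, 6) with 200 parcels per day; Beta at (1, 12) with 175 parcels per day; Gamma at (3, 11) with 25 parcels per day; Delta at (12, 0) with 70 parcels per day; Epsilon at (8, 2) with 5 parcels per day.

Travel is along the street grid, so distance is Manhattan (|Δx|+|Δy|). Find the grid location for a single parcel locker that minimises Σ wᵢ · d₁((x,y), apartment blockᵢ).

Manhattan distance separates: Σwᵢ(|x−xᵢ|+|y−yᵢ|) = Σwᵢ|x−xᵢ| + Σwᵢ|y−yᵢ|, so x and y are optimised independently as 1-D weighted medians.
Total weight W = 475; half = 237.5.
x-coordinate, sorted with cumulative weight:
  x=1 (Beta, w=175) cum 175
  x=3 (Gamma, w=25) cum 200
  x=6 (Alpha, w=200) cum 400  ← median
  x=8 (Epsilon, w=5) cum 405
  x=12 (Delta, w=70) cum 475
⇒ x* = 6
y-coordinate, sorted with cumulative weight:
  y=0 (Delta, w=70) cum 70
  y=2 (Epsilon, w=5) cum 75
  y=6 (Alpha, w=200) cum 275  ← median
  y=11 (Gamma, w=25) cum 300
  y=12 (Beta, w=175) cum 475
⇒ y* = 6

(6, 6)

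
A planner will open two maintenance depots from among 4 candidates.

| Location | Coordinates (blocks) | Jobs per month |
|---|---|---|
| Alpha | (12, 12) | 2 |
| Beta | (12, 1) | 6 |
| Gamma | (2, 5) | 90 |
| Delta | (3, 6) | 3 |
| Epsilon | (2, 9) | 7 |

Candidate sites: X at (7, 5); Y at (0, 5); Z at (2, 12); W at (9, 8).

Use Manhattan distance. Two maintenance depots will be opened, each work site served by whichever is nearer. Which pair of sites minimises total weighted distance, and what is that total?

{Y, W}, total 308

Evaluate every pair (each demand assigned to the nearer of the two):
  {Y, W}: total = 308
  {X, Y}: total = 312
  {Y, Z}: total = 329
  {X, Z}: total = 560
  {X, W}: total = 589
  {Z, W}: total = 746
Best pair: {Y, W} with total 308.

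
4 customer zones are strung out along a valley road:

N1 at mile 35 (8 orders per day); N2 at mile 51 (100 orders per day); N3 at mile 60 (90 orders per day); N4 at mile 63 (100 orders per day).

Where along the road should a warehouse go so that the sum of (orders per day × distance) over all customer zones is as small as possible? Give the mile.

For a sum of weighted absolute distances on a line, the optimum is the weighted median (not the mean). Total weight W = 298; half-weight = 149.
Sort by position and accumulate weight:
  mile 35 (N1, w=8) → cum 8
  mile 51 (N2, w=100) → cum 108
  mile 60 (N3, w=90) → cum 198  ≥ 149 → median here
  mile 63 (N4, w=100) → cum 298
Optimal location: mile 60.

x = 60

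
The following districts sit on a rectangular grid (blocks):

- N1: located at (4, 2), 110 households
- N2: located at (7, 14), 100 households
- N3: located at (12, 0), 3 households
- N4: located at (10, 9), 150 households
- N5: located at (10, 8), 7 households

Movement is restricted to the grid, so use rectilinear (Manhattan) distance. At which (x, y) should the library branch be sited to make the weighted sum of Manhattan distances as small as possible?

(7, 9)

Manhattan distance separates: Σwᵢ(|x−xᵢ|+|y−yᵢ|) = Σwᵢ|x−xᵢ| + Σwᵢ|y−yᵢ|, so x and y are optimised independently as 1-D weighted medians.
Total weight W = 370; half = 185.
x-coordinate, sorted with cumulative weight:
  x=4 (N1, w=110) cum 110
  x=7 (N2, w=100) cum 210  ← median
  x=10 (N4, w=150) cum 360
  x=10 (N5, w=7) cum 367
  x=12 (N3, w=3) cum 370
⇒ x* = 7
y-coordinate, sorted with cumulative weight:
  y=0 (N3, w=3) cum 3
  y=2 (N1, w=110) cum 113
  y=8 (N5, w=7) cum 120
  y=9 (N4, w=150) cum 270  ← median
  y=14 (N2, w=100) cum 370
⇒ y* = 9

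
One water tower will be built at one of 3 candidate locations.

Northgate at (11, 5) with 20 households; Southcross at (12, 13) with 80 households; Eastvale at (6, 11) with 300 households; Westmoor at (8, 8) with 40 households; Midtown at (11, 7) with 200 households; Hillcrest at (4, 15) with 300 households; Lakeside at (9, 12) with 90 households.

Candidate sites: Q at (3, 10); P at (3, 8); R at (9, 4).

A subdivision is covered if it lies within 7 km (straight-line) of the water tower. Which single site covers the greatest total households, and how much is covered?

Coverage radius r = 7 km; a point is covered iff (Δx)²+(Δy)² ≤ 7² = 49.
  Q (3, 10): covers {Eastvale, Westmoor, Hillcrest, Lakeside} → 730
  P (3, 8): covers {Eastvale, Westmoor} → 340
  R (9, 4): covers {Northgate, Westmoor, Midtown} → 260
Maximum coverage at Q: 730 households.

Q, covering 730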